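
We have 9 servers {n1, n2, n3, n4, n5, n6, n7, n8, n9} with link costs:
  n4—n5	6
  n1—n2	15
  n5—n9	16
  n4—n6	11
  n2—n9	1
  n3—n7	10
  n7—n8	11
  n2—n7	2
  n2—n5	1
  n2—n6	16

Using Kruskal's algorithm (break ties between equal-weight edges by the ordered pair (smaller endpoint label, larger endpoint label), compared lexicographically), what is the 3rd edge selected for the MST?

n2-n7

Kruskal's algorithm — process edges by increasing weight (ties by edge label):
n2—n5 (1): add — endpoints in different components.
n2—n9 (1): add — endpoints in different components.
n2—n7 (2): add — endpoints in different components.
n4—n5 (6): add — endpoints in different components.
n3—n7 (10): add — endpoints in different components.
n4—n6 (11): add — endpoints in different components.
n7—n8 (11): add — endpoints in different components.
n1—n2 (15): add — endpoints in different components.
The 3rd edge added is n2—n7.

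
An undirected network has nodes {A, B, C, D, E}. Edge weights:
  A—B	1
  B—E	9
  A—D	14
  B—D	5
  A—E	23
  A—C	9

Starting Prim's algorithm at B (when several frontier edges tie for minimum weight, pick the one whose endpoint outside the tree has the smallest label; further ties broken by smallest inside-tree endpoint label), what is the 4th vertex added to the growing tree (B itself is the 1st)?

Prim's algorithm from B:
Step 1: cheapest edge leaving the tree is A—B (1); add A.
Step 2: cheapest edge leaving the tree is B—D (5); add D.
Step 3: cheapest edge leaving the tree is A—C (9); add C.
Step 4: cheapest edge leaving the tree is B—E (9); add E.
Vertex order: B, A, D, C, E. The 4th vertex is C.

C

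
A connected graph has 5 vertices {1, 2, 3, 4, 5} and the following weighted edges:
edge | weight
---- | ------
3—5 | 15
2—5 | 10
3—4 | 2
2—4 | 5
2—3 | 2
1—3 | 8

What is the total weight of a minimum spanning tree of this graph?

Prim, starting at 5.
Step 1: frontier [2—5 10, 3—5 15] → take 2—5 (10); add 2.
Step 2: frontier [2—3 2, 2—4 5, 3—5 15] → take 2—3 (2); add 3.
Step 3: frontier [2—4 5, 3—4 2, 1—3 8] → take 3—4 (2); add 4.
Step 4: frontier [1—3 8] → take 1—3 (8); add 1.
MST edges: 2—5, 2—3, 3—4, 1—3; total weight 10+2+2+8 = 22.

22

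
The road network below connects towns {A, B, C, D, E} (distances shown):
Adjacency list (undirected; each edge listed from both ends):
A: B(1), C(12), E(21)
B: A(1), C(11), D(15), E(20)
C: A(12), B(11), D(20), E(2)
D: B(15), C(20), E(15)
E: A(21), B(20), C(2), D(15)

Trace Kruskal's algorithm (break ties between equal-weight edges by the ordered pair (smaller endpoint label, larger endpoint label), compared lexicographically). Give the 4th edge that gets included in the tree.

B-D

Kruskal: consider edges lightest-first.
A-B (1): add — endpoints in different components.
C-E (2): add — endpoints in different components.
B-C (11): add — endpoints in different components.
A-C (12): skip — A and C already connected.
B-D (15): add — endpoints in different components.
The 4th edge added is B-D.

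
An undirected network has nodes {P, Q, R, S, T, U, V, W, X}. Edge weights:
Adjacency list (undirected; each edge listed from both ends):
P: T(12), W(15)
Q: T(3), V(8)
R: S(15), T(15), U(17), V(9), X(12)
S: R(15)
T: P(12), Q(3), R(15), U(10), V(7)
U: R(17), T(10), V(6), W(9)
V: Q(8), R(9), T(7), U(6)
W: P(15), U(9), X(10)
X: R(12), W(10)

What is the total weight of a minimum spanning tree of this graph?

71

Sort edges by weight, then run Kruskal:
Q—T (3): add — endpoints in different components.
U—V (6): add — endpoints in different components.
T—V (7): add — endpoints in different components.
Q—V (8): skip — V and Q already connected.
R—V (9): add — endpoints in different components.
U—W (9): add — endpoints in different components.
T—U (10): skip — T and U already connected.
W—X (10): add — endpoints in different components.
P—T (12): add — endpoints in different components.
R—X (12): skip — X and R already connected.
P—W (15): skip — W and P already connected.
R—S (15): add — endpoints in different components.
MST edges: Q—T, U—V, T—V, R—V, U—W, W—X, P—T, R—S; total weight 3+6+7+9+9+10+12+15 = 71.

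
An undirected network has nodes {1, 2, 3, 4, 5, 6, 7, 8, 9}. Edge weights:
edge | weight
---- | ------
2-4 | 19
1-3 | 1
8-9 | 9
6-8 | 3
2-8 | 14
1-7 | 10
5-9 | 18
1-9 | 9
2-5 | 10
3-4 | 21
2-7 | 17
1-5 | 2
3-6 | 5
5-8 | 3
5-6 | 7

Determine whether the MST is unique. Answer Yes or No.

Kruskal's algorithm — process edges by increasing weight (ties by edge label):
1-3 (1): add — endpoints in different components.
1-5 (2): add — endpoints in different components.
5-8 (3): add — endpoints in different components.
6-8 (3): add — endpoints in different components.
3-6 (5): skip — 3 and 6 already connected.
5-6 (7): skip — 5 and 6 already connected.
1-9 (9): add — endpoints in different components.
8-9 (9): skip — 8 and 9 already connected.
1-7 (10): add — endpoints in different components.
2-5 (10): add — endpoints in different components.
2-8 (14): skip — 2 and 8 already connected.
2-7 (17): skip — 2 and 7 already connected.
5-9 (18): skip — 5 and 9 already connected.
2-4 (19): add — endpoints in different components.
Non-tree edge 8-9 has weight 9, equal to the heaviest edge on its tree cycle — swapping gives another MST of the same weight. Not unique.

No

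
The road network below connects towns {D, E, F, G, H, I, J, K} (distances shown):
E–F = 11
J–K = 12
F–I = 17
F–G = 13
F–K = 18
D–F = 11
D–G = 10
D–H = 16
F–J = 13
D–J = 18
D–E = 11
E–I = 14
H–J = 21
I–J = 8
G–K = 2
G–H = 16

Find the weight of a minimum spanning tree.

70

Prim, starting at D.
Step 1: cheapest edge leaving the tree is D–G (10); add G.
Step 2: cheapest edge leaving the tree is G–K (2); add K.
Step 3: cheapest edge leaving the tree is D–E (11); add E.
Step 4: cheapest edge leaving the tree is D–F (11); add F.
Step 5: cheapest edge leaving the tree is J–K (12); add J.
Step 6: cheapest edge leaving the tree is I–J (8); add I.
Step 7: cheapest edge leaving the tree is D–H (16); add H.
MST edges: D–G, G–K, D–E, D–F, J–K, I–J, D–H; total weight 10+2+11+11+12+8+16 = 70.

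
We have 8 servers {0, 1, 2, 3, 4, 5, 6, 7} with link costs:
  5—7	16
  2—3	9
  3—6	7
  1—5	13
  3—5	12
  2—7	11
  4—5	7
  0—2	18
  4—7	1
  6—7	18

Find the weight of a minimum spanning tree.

66

Prim's algorithm from 2:
Step 1: frontier [2—3 9, 2—7 11, 0—2 18] → take 2—3 (9); add 3.
Step 2: frontier [2—7 11, 0—2 18, 3—6 7, 3—5 12] → take 3—6 (7); add 6.
Step 3: frontier [2—7 11, 0—2 18, 3—5 12, 6—7 18] → take 2—7 (11); add 7.
Step 4: frontier [0—2 18, 3—5 12, 4—7 1, 5—7 16] → take 4—7 (1); add 4.
Step 5: frontier [0—2 18, 3—5 12, 4—5 7, 5—7 16] → take 4—5 (7); add 5.
Step 6: frontier [0—2 18, 1—5 13] → take 1—5 (13); add 1.
Step 7: frontier [0—2 18] → take 0—2 (18); add 0.
MST edges: 2—3, 3—6, 2—7, 4—7, 4—5, 1—5, 0—2; total weight 9+7+11+1+7+13+18 = 66.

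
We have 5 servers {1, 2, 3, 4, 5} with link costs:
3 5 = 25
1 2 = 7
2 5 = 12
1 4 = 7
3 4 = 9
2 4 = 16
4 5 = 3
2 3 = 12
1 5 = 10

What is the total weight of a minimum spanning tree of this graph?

Prim, starting at 3.
Step 1: frontier [3 4 9, 2 3 12, 3 5 25] → take 3 4 (9); add 4.
Step 2: frontier [2 3 12, 3 5 25, 4 5 3, 1 4 7, 2 4 16] → take 4 5 (3); add 5.
Step 3: frontier [2 3 12, 1 4 7, 2 4 16, 1 5 10, 2 5 12] → take 1 4 (7); add 1.
Step 4: frontier [1 2 7, 2 3 12, 2 4 16, 2 5 12] → take 1 2 (7); add 2.
MST edges: 3 4, 4 5, 1 4, 1 2; total weight 9+3+7+7 = 26.

26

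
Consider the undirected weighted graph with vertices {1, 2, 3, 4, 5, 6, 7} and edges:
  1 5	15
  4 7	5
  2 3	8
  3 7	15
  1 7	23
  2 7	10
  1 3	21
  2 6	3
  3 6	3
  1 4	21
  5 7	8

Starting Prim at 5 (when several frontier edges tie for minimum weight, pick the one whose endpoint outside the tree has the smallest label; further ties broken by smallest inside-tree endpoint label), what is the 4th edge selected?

2-6

Prim's algorithm from 5:
Step 1: cheapest edge leaving the tree is 5 7 (8); add 7.
Step 2: cheapest edge leaving the tree is 4 7 (5); add 4.
Step 3: cheapest edge leaving the tree is 2 7 (10); add 2.
Step 4: cheapest edge leaving the tree is 2 6 (3); add 6.
Step 5: cheapest edge leaving the tree is 3 6 (3); add 3.
Step 6: cheapest edge leaving the tree is 1 5 (15); add 1.
The 4th edge added is 2 6.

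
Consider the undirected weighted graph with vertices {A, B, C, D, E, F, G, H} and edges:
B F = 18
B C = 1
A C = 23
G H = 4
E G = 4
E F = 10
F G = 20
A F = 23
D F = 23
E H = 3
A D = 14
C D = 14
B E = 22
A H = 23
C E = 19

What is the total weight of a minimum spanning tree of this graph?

Prim, starting at C.
Step 1: cheapest edge leaving the tree is B C (1); add B.
Step 2: cheapest edge leaving the tree is C D (14); add D.
Step 3: cheapest edge leaving the tree is A D (14); add A.
Step 4: cheapest edge leaving the tree is B F (18); add F.
Step 5: cheapest edge leaving the tree is E F (10); add E.
Step 6: cheapest edge leaving the tree is E H (3); add H.
Step 7: cheapest edge leaving the tree is E G (4); add G.
MST edges: B C, C D, A D, B F, E F, E H, E G; total weight 1+14+14+18+10+3+4 = 64.

64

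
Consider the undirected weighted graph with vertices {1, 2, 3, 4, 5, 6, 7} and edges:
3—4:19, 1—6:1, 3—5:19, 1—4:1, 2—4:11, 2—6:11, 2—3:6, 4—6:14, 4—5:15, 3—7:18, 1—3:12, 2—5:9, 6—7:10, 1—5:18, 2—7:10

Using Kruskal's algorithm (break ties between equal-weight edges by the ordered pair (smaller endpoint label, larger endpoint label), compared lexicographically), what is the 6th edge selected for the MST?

Kruskal: consider edges lightest-first.
1—4 (1): add — endpoints in different components.
1—6 (1): add — endpoints in different components.
2—3 (6): add — endpoints in different components.
2—5 (9): add — endpoints in different components.
2—7 (10): add — endpoints in different components.
6—7 (10): add — endpoints in different components.
The 6th edge added is 6—7.

6-7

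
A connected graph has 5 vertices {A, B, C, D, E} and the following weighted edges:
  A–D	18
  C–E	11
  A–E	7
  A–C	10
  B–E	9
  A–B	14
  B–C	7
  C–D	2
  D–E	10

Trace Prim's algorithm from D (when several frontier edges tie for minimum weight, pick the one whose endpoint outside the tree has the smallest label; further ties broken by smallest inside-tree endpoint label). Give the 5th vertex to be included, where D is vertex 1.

A

Prim, starting at D.
Step 1: cheapest edge leaving the tree is C–D (2); add C.
Step 2: cheapest edge leaving the tree is B–C (7); add B.
Step 3: cheapest edge leaving the tree is B–E (9); add E.
Step 4: cheapest edge leaving the tree is A–E (7); add A.
Vertex order: D, C, B, E, A. The 5th vertex is A.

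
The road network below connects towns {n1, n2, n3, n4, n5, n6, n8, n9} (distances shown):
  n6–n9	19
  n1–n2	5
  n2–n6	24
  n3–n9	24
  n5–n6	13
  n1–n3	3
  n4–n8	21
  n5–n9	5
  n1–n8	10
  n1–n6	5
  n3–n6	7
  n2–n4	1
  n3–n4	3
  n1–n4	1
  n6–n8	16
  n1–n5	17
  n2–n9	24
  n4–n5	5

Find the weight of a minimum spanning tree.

30

Kruskal's algorithm — process edges by increasing weight (ties by edge label):
n1–n4 (1): add — endpoints in different components.
n2–n4 (1): add — endpoints in different components.
n1–n3 (3): add — endpoints in different components.
n3–n4 (3): skip — n4 and n3 already connected.
n1–n2 (5): skip — n1 and n2 already connected.
n1–n6 (5): add — endpoints in different components.
n4–n5 (5): add — endpoints in different components.
n5–n9 (5): add — endpoints in different components.
n3–n6 (7): skip — n6 and n3 already connected.
n1–n8 (10): add — endpoints in different components.
MST edges: n1–n4, n2–n4, n1–n3, n1–n6, n4–n5, n5–n9, n1–n8; total weight 1+1+3+5+5+5+10 = 30.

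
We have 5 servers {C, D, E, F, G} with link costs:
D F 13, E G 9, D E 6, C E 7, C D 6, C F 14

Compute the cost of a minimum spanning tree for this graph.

Kruskal: consider edges lightest-first.
C D (6): add. Components now {C,D} {E} {F} {G}
D E (6): add. Components now {C,D,E} {F} {G}
C E (7): skip — C and E already connected.
E G (9): add. Components now {C,D,E,G} {F}
D F (13): add. Components now {C,D,E,F,G}
MST edges: C D, D E, E G, D F; total weight 6+6+9+13 = 34.

34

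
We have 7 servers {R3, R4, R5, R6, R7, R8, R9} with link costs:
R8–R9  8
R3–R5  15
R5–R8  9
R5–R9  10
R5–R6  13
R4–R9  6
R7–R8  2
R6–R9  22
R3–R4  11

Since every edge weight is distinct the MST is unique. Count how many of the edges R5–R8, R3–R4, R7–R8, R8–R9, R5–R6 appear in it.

5

Kruskal: consider edges lightest-first.
R7–R8 (2): add — endpoints in different components.
R4–R9 (6): add — endpoints in different components.
R8–R9 (8): add — endpoints in different components.
R5–R8 (9): add — endpoints in different components.
R5–R9 (10): skip — R5 and R9 already connected.
R3–R4 (11): add — endpoints in different components.
R5–R6 (13): add — endpoints in different components.
MST edge set: {R7–R8, R4–R9, R8–R9, R5–R8, R3–R4, R5–R6}.
Of the listed edges, {R5–R8, R3–R4, R7–R8, R8–R9, R5–R6} are in the MST → 5.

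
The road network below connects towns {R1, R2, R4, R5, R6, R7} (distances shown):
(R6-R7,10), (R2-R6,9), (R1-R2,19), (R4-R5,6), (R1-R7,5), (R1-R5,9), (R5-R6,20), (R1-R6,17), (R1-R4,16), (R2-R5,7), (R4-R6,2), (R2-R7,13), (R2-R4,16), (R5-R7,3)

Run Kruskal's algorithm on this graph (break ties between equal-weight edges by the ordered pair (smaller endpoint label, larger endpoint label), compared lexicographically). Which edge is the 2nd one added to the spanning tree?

Sort edges by weight, then run Kruskal:
R4-R6 (2): add. Components now {R7} {R4,R6} {R5} {R1} {R2}
R5-R7 (3): add. Components now {R5,R7} {R4,R6} {R1} {R2}
R1-R7 (5): add. Components now {R1,R5,R7} {R4,R6} {R2}
R4-R5 (6): add. Components now {R1,R4,R5,R6,R7} {R2}
R2-R5 (7): add. Components now {R1,R2,R4,R5,R6,R7}
The 2nd edge added is R5-R7.

R5-R7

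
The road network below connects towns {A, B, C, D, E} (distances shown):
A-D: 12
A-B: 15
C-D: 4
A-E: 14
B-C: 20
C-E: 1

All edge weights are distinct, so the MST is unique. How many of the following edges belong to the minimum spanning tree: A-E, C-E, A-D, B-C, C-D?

Kruskal: consider edges lightest-first.
C-E (1): add — endpoints in different components.
C-D (4): add — endpoints in different components.
A-D (12): add — endpoints in different components.
A-E (14): skip — A and E already connected.
A-B (15): add — endpoints in different components.
MST edge set: {C-E, C-D, A-D, A-B}.
Of the listed edges, {C-E, A-D, C-D} are in the MST → 3.

3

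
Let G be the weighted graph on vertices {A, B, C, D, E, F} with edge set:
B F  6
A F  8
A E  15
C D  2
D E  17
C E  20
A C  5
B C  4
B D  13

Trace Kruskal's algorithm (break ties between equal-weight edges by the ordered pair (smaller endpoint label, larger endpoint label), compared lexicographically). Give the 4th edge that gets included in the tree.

Sort edges by weight, then run Kruskal:
C D (2): add — endpoints in different components.
B C (4): add — endpoints in different components.
A C (5): add — endpoints in different components.
B F (6): add — endpoints in different components.
A F (8): skip — A and F already connected.
B D (13): skip — B and D already connected.
A E (15): add — endpoints in different components.
The 4th edge added is B F.

B-F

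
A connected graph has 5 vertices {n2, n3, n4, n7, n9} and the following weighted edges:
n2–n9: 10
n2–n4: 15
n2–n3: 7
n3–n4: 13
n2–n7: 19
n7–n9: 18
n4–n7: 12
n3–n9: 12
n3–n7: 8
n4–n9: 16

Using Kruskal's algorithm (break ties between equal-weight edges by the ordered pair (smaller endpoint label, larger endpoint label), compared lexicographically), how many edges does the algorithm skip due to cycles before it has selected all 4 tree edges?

Kruskal: consider edges lightest-first.
n2–n3 (7): add — endpoints in different components.
n3–n7 (8): add — endpoints in different components.
n2–n9 (10): add — endpoints in different components.
n3–n9 (12): skip — n3 and n9 already connected.
n4–n7 (12): add — endpoints in different components.
Edges rejected before the tree was complete: 1.

1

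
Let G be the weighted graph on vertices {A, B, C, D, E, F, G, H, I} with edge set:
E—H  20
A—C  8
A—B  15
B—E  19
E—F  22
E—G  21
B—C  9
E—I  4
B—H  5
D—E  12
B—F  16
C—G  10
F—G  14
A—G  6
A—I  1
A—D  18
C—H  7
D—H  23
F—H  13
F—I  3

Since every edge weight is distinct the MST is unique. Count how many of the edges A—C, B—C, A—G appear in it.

2

Sort edges by weight, then run Kruskal:
A—I (1): add — endpoints in different components.
F—I (3): add — endpoints in different components.
E—I (4): add — endpoints in different components.
B—H (5): add — endpoints in different components.
A—G (6): add — endpoints in different components.
C—H (7): add — endpoints in different components.
A—C (8): add — endpoints in different components.
B—C (9): skip — B and C already connected.
C—G (10): skip — C and G already connected.
D—E (12): add — endpoints in different components.
MST edge set: {A—I, F—I, E—I, B—H, A—G, C—H, A—C, D—E}.
Of the listed edges, {A—C, A—G} are in the MST → 2.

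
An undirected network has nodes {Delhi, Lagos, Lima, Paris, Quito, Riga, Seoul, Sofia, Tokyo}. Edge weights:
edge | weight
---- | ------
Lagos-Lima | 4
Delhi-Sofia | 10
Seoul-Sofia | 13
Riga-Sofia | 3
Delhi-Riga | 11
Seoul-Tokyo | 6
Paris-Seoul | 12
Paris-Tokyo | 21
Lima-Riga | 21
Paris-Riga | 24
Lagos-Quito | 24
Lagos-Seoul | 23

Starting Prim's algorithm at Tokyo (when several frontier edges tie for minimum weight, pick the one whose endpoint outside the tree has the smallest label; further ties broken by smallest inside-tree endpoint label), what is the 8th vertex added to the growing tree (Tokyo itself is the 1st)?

Lagos

Prim, starting at Tokyo.
Step 1: cheapest edge leaving the tree is Seoul-Tokyo (6); add Seoul.
Step 2: cheapest edge leaving the tree is Paris-Seoul (12); add Paris.
Step 3: cheapest edge leaving the tree is Seoul-Sofia (13); add Sofia.
Step 4: cheapest edge leaving the tree is Riga-Sofia (3); add Riga.
Step 5: cheapest edge leaving the tree is Delhi-Sofia (10); add Delhi.
Step 6: cheapest edge leaving the tree is Lima-Riga (21); add Lima.
Step 7: cheapest edge leaving the tree is Lagos-Lima (4); add Lagos.
Step 8: cheapest edge leaving the tree is Lagos-Quito (24); add Quito.
Vertex order: Tokyo, Seoul, Paris, Sofia, Riga, Delhi, Lima, Lagos, Quito. The 8th vertex is Lagos.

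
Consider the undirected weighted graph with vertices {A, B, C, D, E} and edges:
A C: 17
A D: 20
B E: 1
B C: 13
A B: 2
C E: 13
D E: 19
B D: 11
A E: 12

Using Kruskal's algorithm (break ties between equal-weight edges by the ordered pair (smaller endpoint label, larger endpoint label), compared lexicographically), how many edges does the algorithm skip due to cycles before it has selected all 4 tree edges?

Kruskal's algorithm — process edges by increasing weight (ties by edge label):
B E (1): add — endpoints in different components.
A B (2): add — endpoints in different components.
B D (11): add — endpoints in different components.
A E (12): skip — A and E already connected.
B C (13): add — endpoints in different components.
Edges rejected before the tree was complete: 1.

1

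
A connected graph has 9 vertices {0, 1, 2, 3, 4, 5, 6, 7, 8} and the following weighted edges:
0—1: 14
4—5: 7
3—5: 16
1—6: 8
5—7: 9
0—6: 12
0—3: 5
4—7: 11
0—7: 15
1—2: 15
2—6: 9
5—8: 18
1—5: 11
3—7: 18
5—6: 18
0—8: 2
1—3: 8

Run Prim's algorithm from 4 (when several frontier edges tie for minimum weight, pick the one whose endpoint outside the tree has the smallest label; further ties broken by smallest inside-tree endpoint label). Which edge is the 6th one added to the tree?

0-8

Prim, starting at 4.
Step 1: cheapest edge leaving the tree is 4—5 (7); add 5.
Step 2: cheapest edge leaving the tree is 5—7 (9); add 7.
Step 3: cheapest edge leaving the tree is 1—5 (11); add 1.
Step 4: cheapest edge leaving the tree is 1—3 (8); add 3.
Step 5: cheapest edge leaving the tree is 0—3 (5); add 0.
Step 6: cheapest edge leaving the tree is 0—8 (2); add 8.
Step 7: cheapest edge leaving the tree is 1—6 (8); add 6.
Step 8: cheapest edge leaving the tree is 2—6 (9); add 2.
The 6th edge added is 0—8.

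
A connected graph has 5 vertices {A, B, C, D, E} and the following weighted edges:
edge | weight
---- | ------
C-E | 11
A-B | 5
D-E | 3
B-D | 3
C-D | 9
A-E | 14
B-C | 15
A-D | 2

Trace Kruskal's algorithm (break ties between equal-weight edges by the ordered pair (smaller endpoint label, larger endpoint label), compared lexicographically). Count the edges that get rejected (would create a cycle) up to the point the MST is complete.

1

Kruskal: consider edges lightest-first.
A-D (2): add — endpoints in different components.
B-D (3): add — endpoints in different components.
D-E (3): add — endpoints in different components.
A-B (5): skip — A and B already connected.
C-D (9): add — endpoints in different components.
Edges rejected before the tree was complete: 1.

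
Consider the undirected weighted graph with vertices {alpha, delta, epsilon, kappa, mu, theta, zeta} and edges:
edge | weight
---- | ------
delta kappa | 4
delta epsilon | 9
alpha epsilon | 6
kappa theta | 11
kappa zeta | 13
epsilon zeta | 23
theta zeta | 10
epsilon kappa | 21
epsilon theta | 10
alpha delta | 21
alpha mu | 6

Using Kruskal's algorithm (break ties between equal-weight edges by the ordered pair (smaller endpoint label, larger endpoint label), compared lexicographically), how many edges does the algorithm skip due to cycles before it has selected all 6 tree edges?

Sort edges by weight, then run Kruskal:
delta kappa (4): add. Components now {delta,kappa} {zeta} {epsilon} {alpha} {mu} {theta}
alpha epsilon (6): add. Components now {delta,kappa} {zeta} {alpha,epsilon} {mu} {theta}
alpha mu (6): add. Components now {delta,kappa} {zeta} {alpha,epsilon,mu} {theta}
delta epsilon (9): add. Components now {alpha,delta,epsilon,kappa,mu} {zeta} {theta}
epsilon theta (10): add. Components now {alpha,delta,epsilon,kappa,mu,theta} {zeta}
theta zeta (10): add. Components now {alpha,delta,epsilon,kappa,mu,theta,zeta}
Edges rejected before the tree was complete: 0.

0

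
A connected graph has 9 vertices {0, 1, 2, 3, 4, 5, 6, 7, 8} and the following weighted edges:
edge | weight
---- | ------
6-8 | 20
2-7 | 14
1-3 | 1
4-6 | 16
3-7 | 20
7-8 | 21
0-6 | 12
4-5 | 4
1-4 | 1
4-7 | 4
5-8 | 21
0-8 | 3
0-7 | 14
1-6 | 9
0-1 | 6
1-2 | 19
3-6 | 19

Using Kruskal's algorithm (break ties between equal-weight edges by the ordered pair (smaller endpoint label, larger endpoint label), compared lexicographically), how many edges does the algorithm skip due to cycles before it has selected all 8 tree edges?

Kruskal's algorithm — process edges by increasing weight (ties by edge label):
1-3 (1): add — endpoints in different components.
1-4 (1): add — endpoints in different components.
0-8 (3): add — endpoints in different components.
4-5 (4): add — endpoints in different components.
4-7 (4): add — endpoints in different components.
0-1 (6): add — endpoints in different components.
1-6 (9): add — endpoints in different components.
0-6 (12): skip — 0 and 6 already connected.
0-7 (14): skip — 0 and 7 already connected.
2-7 (14): add — endpoints in different components.
Edges rejected before the tree was complete: 2.

2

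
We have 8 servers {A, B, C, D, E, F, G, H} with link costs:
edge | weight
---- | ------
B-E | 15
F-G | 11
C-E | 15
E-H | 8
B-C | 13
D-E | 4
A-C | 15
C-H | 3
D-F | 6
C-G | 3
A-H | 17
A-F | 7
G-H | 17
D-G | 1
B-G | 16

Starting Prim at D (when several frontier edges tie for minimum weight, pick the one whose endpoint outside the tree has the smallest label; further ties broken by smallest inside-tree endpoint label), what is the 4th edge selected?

Grow the tree from D using Prim:
Step 1: cheapest edge leaving the tree is D-G (1); add G.
Step 2: cheapest edge leaving the tree is C-G (3); add C.
Step 3: cheapest edge leaving the tree is C-H (3); add H.
Step 4: cheapest edge leaving the tree is D-E (4); add E.
Step 5: cheapest edge leaving the tree is D-F (6); add F.
Step 6: cheapest edge leaving the tree is A-F (7); add A.
Step 7: cheapest edge leaving the tree is B-C (13); add B.
The 4th edge added is D-E.

D-E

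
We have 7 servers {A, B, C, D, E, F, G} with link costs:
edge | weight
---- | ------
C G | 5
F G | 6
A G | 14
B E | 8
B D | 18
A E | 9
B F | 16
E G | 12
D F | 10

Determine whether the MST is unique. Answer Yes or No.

Kruskal: consider edges lightest-first.
C G (5): add — endpoints in different components.
F G (6): add — endpoints in different components.
B E (8): add — endpoints in different components.
A E (9): add — endpoints in different components.
D F (10): add — endpoints in different components.
E G (12): add — endpoints in different components.
Every non-tree edge has weight strictly greater than the heaviest edge on the tree path between its endpoints, so the MST is unique.

Yes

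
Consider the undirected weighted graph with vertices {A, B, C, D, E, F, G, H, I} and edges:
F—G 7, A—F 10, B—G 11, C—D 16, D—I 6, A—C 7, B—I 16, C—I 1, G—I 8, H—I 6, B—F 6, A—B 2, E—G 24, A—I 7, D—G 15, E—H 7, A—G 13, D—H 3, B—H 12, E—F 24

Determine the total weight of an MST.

39

Sort edges by weight, then run Kruskal:
C—I (1): add — endpoints in different components.
A—B (2): add — endpoints in different components.
D—H (3): add — endpoints in different components.
B—F (6): add — endpoints in different components.
D—I (6): add — endpoints in different components.
H—I (6): skip — H and I already connected.
A—C (7): add — endpoints in different components.
A—I (7): skip — A and I already connected.
E—H (7): add — endpoints in different components.
F—G (7): add — endpoints in different components.
MST edges: C—I, A—B, D—H, B—F, D—I, A—C, E—H, F—G; total weight 1+2+3+6+6+7+7+7 = 39.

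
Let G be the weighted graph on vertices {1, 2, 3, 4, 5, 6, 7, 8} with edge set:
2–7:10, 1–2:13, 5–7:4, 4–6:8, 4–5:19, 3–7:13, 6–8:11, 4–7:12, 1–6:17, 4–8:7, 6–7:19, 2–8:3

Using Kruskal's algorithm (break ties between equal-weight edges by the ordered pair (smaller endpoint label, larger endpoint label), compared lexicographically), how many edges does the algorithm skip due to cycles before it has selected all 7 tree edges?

2

Kruskal's algorithm — process edges by increasing weight (ties by edge label):
2–8 (3): add — endpoints in different components.
5–7 (4): add — endpoints in different components.
4–8 (7): add — endpoints in different components.
4–6 (8): add — endpoints in different components.
2–7 (10): add — endpoints in different components.
6–8 (11): skip — 6 and 8 already connected.
4–7 (12): skip — 4 and 7 already connected.
1–2 (13): add — endpoints in different components.
3–7 (13): add — endpoints in different components.
Edges rejected before the tree was complete: 2.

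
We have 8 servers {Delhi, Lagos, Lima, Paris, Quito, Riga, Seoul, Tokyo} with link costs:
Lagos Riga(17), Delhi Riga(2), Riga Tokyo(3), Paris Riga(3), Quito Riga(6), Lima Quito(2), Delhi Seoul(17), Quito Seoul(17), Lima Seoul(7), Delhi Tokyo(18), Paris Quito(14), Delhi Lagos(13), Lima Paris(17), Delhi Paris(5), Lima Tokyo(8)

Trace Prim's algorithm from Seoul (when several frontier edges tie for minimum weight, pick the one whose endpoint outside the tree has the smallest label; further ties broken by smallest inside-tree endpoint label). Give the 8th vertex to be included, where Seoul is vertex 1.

Grow the tree from Seoul using Prim:
Step 1: cheapest edge leaving the tree is Lima Seoul (7); add Lima.
Step 2: cheapest edge leaving the tree is Lima Quito (2); add Quito.
Step 3: cheapest edge leaving the tree is Quito Riga (6); add Riga.
Step 4: cheapest edge leaving the tree is Delhi Riga (2); add Delhi.
Step 5: cheapest edge leaving the tree is Paris Riga (3); add Paris.
Step 6: cheapest edge leaving the tree is Riga Tokyo (3); add Tokyo.
Step 7: cheapest edge leaving the tree is Delhi Lagos (13); add Lagos.
Vertex order: Seoul, Lima, Quito, Riga, Delhi, Paris, Tokyo, Lagos. The 8th vertex is Lagos.

Lagos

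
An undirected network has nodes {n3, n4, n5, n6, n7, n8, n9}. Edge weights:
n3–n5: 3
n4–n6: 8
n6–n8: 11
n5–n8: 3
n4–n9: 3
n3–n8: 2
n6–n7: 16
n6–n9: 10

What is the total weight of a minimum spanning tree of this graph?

Kruskal's algorithm — process edges by increasing weight (ties by edge label):
n3–n8 (2): add — endpoints in different components.
n3–n5 (3): add — endpoints in different components.
n4–n9 (3): add — endpoints in different components.
n5–n8 (3): skip — n5 and n8 already connected.
n4–n6 (8): add — endpoints in different components.
n6–n9 (10): skip — n6 and n9 already connected.
n6–n8 (11): add — endpoints in different components.
n6–n7 (16): add — endpoints in different components.
MST edges: n3–n8, n3–n5, n4–n9, n4–n6, n6–n8, n6–n7; total weight 2+3+3+8+11+16 = 43.

43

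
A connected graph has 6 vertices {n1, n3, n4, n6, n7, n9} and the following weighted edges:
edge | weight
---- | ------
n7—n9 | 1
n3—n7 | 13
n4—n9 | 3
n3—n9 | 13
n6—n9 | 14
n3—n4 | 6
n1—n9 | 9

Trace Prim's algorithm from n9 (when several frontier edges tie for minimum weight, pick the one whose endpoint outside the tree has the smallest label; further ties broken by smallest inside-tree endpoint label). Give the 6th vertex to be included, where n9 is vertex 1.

Prim, starting at n9.
Step 1: cheapest edge leaving the tree is n7—n9 (1); add n7.
Step 2: cheapest edge leaving the tree is n4—n9 (3); add n4.
Step 3: cheapest edge leaving the tree is n3—n4 (6); add n3.
Step 4: cheapest edge leaving the tree is n1—n9 (9); add n1.
Step 5: cheapest edge leaving the tree is n6—n9 (14); add n6.
Vertex order: n9, n7, n4, n3, n1, n6. The 6th vertex is n6.

n6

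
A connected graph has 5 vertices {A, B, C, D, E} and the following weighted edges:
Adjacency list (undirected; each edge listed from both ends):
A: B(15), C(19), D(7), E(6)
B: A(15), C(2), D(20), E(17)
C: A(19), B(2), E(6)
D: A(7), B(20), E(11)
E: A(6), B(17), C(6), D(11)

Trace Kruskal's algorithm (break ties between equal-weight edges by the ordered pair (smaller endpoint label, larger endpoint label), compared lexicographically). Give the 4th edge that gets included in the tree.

A-D

Sort edges by weight, then run Kruskal:
B C (2): add. Components now {A} {B,C} {D} {E}
A E (6): add. Components now {A,E} {B,C} {D}
C E (6): add. Components now {A,B,C,E} {D}
A D (7): add. Components now {A,B,C,D,E}
The 4th edge added is A D.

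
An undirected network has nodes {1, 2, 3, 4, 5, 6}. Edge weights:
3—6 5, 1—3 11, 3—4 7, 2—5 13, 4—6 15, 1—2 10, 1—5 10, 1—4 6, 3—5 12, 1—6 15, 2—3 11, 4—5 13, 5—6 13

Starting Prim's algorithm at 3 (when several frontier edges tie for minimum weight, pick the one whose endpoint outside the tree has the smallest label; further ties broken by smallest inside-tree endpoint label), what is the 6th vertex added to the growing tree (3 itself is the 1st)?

Prim, starting at 3.
Step 1: frontier [3—6 5, 3—4 7, 1—3 11, 2—3 11, 3—5 12] → take 3—6 (5); add 6.
Step 2: frontier [3—4 7, 1—3 11, 2—3 11, 3—5 12, 5—6 13, 1—6 15, 4—6 15] → take 3—4 (7); add 4.
Step 3: frontier [1—3 11, 2—3 11, 3—5 12, 1—4 6, 4—5 13, 5—6 13, 1—6 15] → take 1—4 (6); add 1.
Step 4: frontier [1—2 10, 1—5 10, 2—3 11, 3—5 12, 4—5 13, 5—6 13] → take 1—2 (10); add 2.
Step 5: frontier [1—5 10, 2—5 13, 3—5 12, 4—5 13, 5—6 13] → take 1—5 (10); add 5.
Vertex order: 3, 6, 4, 1, 2, 5. The 6th vertex is 5.

5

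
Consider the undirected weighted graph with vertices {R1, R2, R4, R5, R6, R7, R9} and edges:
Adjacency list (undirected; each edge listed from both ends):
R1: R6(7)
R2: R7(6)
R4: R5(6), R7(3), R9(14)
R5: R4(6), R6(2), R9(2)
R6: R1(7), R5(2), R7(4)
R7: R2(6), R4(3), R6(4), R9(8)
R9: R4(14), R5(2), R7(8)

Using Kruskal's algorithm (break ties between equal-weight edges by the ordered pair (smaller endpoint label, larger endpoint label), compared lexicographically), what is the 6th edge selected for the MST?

Kruskal: consider edges lightest-first.
R5–R6 (2): add — endpoints in different components.
R5–R9 (2): add — endpoints in different components.
R4–R7 (3): add — endpoints in different components.
R6–R7 (4): add — endpoints in different components.
R2–R7 (6): add — endpoints in different components.
R4–R5 (6): skip — R5 and R4 already connected.
R1–R6 (7): add — endpoints in different components.
The 6th edge added is R1–R6.

R1-R6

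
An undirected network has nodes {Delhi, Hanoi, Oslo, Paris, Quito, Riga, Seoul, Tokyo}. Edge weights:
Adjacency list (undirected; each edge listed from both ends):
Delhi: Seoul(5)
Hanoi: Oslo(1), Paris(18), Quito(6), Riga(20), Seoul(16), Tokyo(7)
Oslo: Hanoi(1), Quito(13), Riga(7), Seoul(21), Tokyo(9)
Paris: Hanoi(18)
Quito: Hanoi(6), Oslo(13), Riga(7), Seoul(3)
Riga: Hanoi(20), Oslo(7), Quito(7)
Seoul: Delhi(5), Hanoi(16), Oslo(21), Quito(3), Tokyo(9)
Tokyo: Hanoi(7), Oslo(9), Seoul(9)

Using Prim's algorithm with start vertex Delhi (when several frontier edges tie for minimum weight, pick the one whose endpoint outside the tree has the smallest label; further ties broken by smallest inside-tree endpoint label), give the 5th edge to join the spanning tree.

Oslo-Riga

Prim, starting at Delhi.
Step 1: cheapest edge leaving the tree is Delhi—Seoul (5); add Seoul.
Step 2: cheapest edge leaving the tree is Quito—Seoul (3); add Quito.
Step 3: cheapest edge leaving the tree is Hanoi—Quito (6); add Hanoi.
Step 4: cheapest edge leaving the tree is Hanoi—Oslo (1); add Oslo.
Step 5: cheapest edge leaving the tree is Oslo—Riga (7); add Riga.
Step 6: cheapest edge leaving the tree is Hanoi—Tokyo (7); add Tokyo.
Step 7: cheapest edge leaving the tree is Hanoi—Paris (18); add Paris.
The 5th edge added is Oslo—Riga.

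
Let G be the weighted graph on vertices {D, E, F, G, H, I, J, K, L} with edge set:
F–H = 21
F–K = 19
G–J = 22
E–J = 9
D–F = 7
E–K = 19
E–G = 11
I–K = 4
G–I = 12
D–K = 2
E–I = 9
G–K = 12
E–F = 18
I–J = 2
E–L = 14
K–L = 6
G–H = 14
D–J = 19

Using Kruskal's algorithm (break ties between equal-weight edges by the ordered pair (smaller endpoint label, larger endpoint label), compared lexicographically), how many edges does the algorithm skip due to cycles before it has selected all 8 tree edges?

4

Kruskal's algorithm — process edges by increasing weight (ties by edge label):
D–K (2): add — endpoints in different components.
I–J (2): add — endpoints in different components.
I–K (4): add — endpoints in different components.
K–L (6): add — endpoints in different components.
D–F (7): add — endpoints in different components.
E–I (9): add — endpoints in different components.
E–J (9): skip — E and J already connected.
E–G (11): add — endpoints in different components.
G–I (12): skip — G and I already connected.
G–K (12): skip — G and K already connected.
E–L (14): skip — E and L already connected.
G–H (14): add — endpoints in different components.
Edges rejected before the tree was complete: 4.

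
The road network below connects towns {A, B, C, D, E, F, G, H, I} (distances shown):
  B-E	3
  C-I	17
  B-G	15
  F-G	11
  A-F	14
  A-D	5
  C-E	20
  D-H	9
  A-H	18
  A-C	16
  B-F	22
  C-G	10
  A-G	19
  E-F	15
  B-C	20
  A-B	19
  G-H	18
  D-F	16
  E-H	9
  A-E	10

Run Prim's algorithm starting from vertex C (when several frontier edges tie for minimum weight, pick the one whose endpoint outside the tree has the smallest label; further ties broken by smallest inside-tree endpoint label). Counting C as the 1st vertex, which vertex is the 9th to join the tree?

I

Prim, starting at C.
Step 1: cheapest edge leaving the tree is C-G (10); add G.
Step 2: cheapest edge leaving the tree is F-G (11); add F.
Step 3: cheapest edge leaving the tree is A-F (14); add A.
Step 4: cheapest edge leaving the tree is A-D (5); add D.
Step 5: cheapest edge leaving the tree is D-H (9); add H.
Step 6: cheapest edge leaving the tree is E-H (9); add E.
Step 7: cheapest edge leaving the tree is B-E (3); add B.
Step 8: cheapest edge leaving the tree is C-I (17); add I.
Vertex order: C, G, F, A, D, H, E, B, I. The 9th vertex is I.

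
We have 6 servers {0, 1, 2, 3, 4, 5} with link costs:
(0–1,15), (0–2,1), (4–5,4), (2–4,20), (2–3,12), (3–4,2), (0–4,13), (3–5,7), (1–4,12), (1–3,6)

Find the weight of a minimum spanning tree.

Prim's algorithm from 4:
Step 1: frontier [3–4 2, 4–5 4, 1–4 12, 0–4 13, 2–4 20] → take 3–4 (2); add 3.
Step 2: frontier [1–3 6, 3–5 7, 2–3 12, 4–5 4, 1–4 12, 0–4 13, 2–4 20] → take 4–5 (4); add 5.
Step 3: frontier [1–3 6, 2–3 12, 1–4 12, 0–4 13, 2–4 20] → take 1–3 (6); add 1.
Step 4: frontier [0–1 15, 2–3 12, 0–4 13, 2–4 20] → take 2–3 (12); add 2.
Step 5: frontier [0–1 15, 0–2 1, 0–4 13] → take 0–2 (1); add 0.
MST edges: 3–4, 4–5, 1–3, 2–3, 0–2; total weight 2+4+6+12+1 = 25.

25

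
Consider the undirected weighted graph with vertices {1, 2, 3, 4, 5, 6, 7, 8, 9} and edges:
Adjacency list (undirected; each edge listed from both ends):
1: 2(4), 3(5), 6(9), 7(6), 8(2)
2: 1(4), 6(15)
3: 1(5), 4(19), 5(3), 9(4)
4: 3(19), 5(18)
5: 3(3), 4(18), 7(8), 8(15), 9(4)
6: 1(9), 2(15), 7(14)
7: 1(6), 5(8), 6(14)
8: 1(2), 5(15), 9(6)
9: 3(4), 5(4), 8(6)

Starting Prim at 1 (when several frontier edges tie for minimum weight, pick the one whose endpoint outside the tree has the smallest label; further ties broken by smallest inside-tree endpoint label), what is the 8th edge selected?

4-5

Grow the tree from 1 using Prim:
Step 1: cheapest edge leaving the tree is 1 8 (2); add 8.
Step 2: cheapest edge leaving the tree is 1 2 (4); add 2.
Step 3: cheapest edge leaving the tree is 1 3 (5); add 3.
Step 4: cheapest edge leaving the tree is 3 5 (3); add 5.
Step 5: cheapest edge leaving the tree is 3 9 (4); add 9.
Step 6: cheapest edge leaving the tree is 1 7 (6); add 7.
Step 7: cheapest edge leaving the tree is 1 6 (9); add 6.
Step 8: cheapest edge leaving the tree is 4 5 (18); add 4.
The 8th edge added is 4 5.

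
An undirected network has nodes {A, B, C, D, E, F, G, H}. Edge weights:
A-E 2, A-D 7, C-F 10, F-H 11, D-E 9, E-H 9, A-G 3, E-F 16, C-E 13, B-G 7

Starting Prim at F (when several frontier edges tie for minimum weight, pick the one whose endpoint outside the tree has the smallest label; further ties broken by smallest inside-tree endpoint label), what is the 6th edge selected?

B-G

Grow the tree from F using Prim:
Step 1: cheapest edge leaving the tree is C-F (10); add C.
Step 2: cheapest edge leaving the tree is F-H (11); add H.
Step 3: cheapest edge leaving the tree is E-H (9); add E.
Step 4: cheapest edge leaving the tree is A-E (2); add A.
Step 5: cheapest edge leaving the tree is A-G (3); add G.
Step 6: cheapest edge leaving the tree is B-G (7); add B.
Step 7: cheapest edge leaving the tree is A-D (7); add D.
The 6th edge added is B-G.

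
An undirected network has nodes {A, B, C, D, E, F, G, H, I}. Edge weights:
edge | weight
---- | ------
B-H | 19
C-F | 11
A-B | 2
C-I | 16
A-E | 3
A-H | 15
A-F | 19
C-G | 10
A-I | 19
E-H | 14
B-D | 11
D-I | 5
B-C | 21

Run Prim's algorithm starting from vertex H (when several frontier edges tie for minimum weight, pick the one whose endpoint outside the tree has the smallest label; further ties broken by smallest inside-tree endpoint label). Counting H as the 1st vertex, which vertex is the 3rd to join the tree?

Grow the tree from H using Prim:
Step 1: cheapest edge leaving the tree is E-H (14); add E.
Step 2: cheapest edge leaving the tree is A-E (3); add A.
Step 3: cheapest edge leaving the tree is A-B (2); add B.
Step 4: cheapest edge leaving the tree is B-D (11); add D.
Step 5: cheapest edge leaving the tree is D-I (5); add I.
Step 6: cheapest edge leaving the tree is C-I (16); add C.
Step 7: cheapest edge leaving the tree is C-G (10); add G.
Step 8: cheapest edge leaving the tree is C-F (11); add F.
Vertex order: H, E, A, B, D, I, C, G, F. The 3rd vertex is A.

A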